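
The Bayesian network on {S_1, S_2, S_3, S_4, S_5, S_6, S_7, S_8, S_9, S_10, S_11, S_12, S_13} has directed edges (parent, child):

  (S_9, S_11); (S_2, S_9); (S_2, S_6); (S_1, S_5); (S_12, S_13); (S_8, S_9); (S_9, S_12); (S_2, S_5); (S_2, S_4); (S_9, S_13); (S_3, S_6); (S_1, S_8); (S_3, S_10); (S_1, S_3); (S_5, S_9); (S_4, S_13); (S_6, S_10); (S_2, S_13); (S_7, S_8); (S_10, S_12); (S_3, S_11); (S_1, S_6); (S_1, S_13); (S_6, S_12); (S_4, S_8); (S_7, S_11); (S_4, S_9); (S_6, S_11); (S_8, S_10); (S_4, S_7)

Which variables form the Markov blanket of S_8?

The Markov blanket of a node is its parents, its children, and the other parents of its children.
S_8 has parents S_1, S_4, S_7.
S_8 has children S_9, S_10.
Other parents of S_8's children:
  S_9 also has parents S_2, S_4, S_5.
  S_10 also has parents S_3, S_6.
So the Markov blanket of S_8 is {S_1, S_2, S_3, S_4, S_5, S_6, S_7, S_9, S_10}.

{S_1, S_2, S_3, S_4, S_5, S_6, S_7, S_9, S_10}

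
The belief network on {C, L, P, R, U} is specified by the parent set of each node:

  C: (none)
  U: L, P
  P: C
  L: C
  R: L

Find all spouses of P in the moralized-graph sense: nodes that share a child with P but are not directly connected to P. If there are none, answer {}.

Children of P: U.
  parents(U) \ {P} = {L}.
Excluding nodes already adjacent to P (C, U), the co-parent-only contribution is {L}.

{L}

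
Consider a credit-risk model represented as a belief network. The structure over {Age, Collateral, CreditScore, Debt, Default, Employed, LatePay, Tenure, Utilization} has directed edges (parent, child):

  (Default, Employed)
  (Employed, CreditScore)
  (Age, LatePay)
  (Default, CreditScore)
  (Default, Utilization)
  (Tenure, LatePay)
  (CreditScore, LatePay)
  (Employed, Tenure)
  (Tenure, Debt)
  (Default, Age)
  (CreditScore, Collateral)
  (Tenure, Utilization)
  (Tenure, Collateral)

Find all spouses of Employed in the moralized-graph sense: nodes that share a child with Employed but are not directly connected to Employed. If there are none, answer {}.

{}

Children of Employed: CreditScore, Tenure.
  Tenure: no additional parents.
  CreditScore also has parent Default.
Excluding nodes already adjacent to Employed (CreditScore, Default, Tenure), the co-parent-only contribution is {}.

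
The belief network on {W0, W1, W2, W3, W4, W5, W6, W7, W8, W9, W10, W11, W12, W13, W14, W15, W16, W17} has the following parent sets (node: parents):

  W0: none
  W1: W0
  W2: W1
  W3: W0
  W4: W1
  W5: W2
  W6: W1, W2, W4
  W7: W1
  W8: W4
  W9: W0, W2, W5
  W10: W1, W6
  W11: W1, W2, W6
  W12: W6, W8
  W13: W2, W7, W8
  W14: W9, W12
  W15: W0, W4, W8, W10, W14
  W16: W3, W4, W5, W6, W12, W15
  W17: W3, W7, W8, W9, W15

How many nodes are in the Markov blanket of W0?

10

Recall MB(v) = parents ∪ children ∪ spouses, where spouses are the other parents of v's children.
W0 has no parents.
W0's children: W1, W3, W9, W15.
Parents of each child, excluding W0:
  W1: —
  W3: —
  W9: W2, W5
  W15: W4, W8, W10, W14
MB(W0) = {W1, W2, W3, W4, W5, W8, W9, W10, W14, W15}, which has 10 nodes.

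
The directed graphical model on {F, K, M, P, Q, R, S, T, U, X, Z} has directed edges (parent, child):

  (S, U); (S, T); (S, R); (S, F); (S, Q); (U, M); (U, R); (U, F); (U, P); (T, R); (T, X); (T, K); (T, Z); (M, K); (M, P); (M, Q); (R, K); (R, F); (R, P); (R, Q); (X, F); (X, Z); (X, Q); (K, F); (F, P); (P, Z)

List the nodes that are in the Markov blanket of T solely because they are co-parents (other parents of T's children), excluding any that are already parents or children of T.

{M, P, U}

Children of T: K, R, X, Z.
  R also has parents S, U.
  X has no other parent.
  parents(K) \ {T} = {M, R}.
  parents(Z) \ {T} = {P, X}.
Excluding nodes already adjacent to T (K, R, S, X, Z), the co-parent-only contribution is {M, P, U}.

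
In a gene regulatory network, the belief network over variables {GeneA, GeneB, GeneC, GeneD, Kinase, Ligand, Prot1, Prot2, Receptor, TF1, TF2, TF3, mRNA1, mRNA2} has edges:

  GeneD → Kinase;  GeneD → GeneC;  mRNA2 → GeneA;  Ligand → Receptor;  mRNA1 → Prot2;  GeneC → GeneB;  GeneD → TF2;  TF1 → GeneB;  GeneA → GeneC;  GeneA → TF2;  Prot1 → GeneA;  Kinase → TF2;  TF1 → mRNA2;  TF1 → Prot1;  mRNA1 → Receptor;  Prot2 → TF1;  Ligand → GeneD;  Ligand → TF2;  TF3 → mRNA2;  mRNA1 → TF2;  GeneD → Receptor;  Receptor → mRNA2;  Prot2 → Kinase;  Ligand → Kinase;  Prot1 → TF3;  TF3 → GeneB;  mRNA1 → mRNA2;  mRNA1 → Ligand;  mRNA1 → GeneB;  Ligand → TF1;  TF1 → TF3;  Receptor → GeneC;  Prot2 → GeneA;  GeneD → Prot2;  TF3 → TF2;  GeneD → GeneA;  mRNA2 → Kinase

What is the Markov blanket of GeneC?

Children of GeneC: GeneB.
Parents of GeneC: GeneA, GeneD, Receptor.
Co-parents of GeneC (other parents of its children):
  GeneB: TF1, TF3, mRNA1
Taking the union gives {GeneA, GeneB, GeneD, Receptor, TF1, TF3, mRNA1}.

{GeneA, GeneB, GeneD, Receptor, TF1, TF3, mRNA1}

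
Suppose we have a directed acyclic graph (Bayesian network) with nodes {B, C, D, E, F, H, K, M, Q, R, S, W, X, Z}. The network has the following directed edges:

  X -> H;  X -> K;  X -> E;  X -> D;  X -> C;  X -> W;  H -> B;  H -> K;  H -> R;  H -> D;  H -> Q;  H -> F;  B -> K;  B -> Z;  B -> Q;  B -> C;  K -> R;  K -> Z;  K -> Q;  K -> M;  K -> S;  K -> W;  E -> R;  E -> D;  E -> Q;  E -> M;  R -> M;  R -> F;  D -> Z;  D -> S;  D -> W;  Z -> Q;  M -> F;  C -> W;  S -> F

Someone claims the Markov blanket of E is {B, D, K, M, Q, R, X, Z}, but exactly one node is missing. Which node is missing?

By definition, MB(E) is built from E's parents, E's children, and the co-parents of E.
Pa(E) = {X}.
Ch(E) = {D, M, Q, R}.
Co-parents of E (other parents of its children):
  R's other parents are H, K.
  parents(D) \ {E} = {H, X}.
  Q also has parents B, H, K, Z.
  M's other parents are K, R.
MB(E) = {B, D, H, K, M, Q, R, X, Z}.
Comparing with the claimed set, H is missing.

H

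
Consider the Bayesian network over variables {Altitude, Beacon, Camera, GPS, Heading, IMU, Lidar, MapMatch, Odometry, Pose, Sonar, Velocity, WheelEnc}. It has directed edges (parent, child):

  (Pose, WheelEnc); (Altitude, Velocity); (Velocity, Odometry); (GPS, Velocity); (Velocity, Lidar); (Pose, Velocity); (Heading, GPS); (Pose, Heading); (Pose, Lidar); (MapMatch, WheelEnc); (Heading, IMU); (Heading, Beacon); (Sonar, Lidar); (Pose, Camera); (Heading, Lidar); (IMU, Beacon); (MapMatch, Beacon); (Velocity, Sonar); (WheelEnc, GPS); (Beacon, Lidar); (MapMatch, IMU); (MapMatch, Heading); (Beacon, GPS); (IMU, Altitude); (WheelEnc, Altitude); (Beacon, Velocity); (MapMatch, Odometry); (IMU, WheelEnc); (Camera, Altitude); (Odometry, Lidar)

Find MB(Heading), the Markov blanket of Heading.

By definition, MB(Heading) is built from Heading's parents, Heading's children, and the co-parents of Heading.
Heading has parents MapMatch, Pose.
Children of Heading: Beacon, GPS, IMU, Lidar.
For each child, the remaining parents (spouses of Heading):
  IMU also has parent MapMatch.
  Beacon's other parents are IMU, MapMatch.
  parents(GPS) \ {Heading} = {Beacon, WheelEnc}.
  parents(Lidar) \ {Heading} = {Beacon, Odometry, Pose, Sonar, Velocity}.
MB(Heading) = {Beacon, GPS, IMU, Lidar, MapMatch, Odometry, Pose, Sonar, Velocity, WheelEnc}.

{Beacon, GPS, IMU, Lidar, MapMatch, Odometry, Pose, Sonar, Velocity, WheelEnc}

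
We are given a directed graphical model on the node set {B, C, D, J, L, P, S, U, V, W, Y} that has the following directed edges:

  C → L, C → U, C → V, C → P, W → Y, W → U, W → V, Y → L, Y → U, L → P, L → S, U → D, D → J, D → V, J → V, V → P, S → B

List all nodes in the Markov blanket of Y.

{C, L, U, W}

Recall MB(v) = parents ∪ children ∪ spouses, where spouses are the other parents of v's children.
Y's parents: W.
Children of Y: L, U.
Co-parents of Y (other parents of its children):
  L: C
  U: C, W
MB(Y) = {C, L, U, W}.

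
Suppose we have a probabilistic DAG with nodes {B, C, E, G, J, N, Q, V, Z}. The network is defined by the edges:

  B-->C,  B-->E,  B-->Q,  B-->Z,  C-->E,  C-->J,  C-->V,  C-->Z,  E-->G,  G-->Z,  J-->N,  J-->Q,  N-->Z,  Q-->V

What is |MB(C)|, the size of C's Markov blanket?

8

Recall MB(v) = parents ∪ children ∪ spouses, where spouses are the other parents of v's children.
C has parent B.
C's children: E, J, V, Z.
Co-parents of C (other parents of its children):
  E: B
  J: —
  V: Q
  Z: B, G, N
MB(C) = {B, E, G, J, N, Q, V, Z}, which has 8 nodes.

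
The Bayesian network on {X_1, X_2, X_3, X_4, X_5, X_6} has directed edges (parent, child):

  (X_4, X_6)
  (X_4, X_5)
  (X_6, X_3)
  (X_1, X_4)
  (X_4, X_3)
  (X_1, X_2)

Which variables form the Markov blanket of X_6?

The Markov blanket of a node is its parents, its children, and the other parents of its children.
Ch(X_6) = {X_3}.
Parents of X_6: X_4.
Co-parents of X_6 (other parents of its children):
  X_3: X_4
Taking the union gives {X_3, X_4}.

{X_3, X_4}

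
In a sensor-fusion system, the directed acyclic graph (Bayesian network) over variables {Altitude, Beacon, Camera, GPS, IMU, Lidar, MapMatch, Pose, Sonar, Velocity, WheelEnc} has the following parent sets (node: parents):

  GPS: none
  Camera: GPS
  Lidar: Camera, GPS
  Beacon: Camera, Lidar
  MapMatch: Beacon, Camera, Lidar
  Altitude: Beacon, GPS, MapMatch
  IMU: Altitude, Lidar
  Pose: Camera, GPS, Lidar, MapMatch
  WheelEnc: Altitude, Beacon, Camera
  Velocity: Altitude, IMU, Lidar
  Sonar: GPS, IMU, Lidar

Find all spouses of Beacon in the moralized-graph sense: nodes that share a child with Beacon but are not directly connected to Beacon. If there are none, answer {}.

{GPS}

Children of Beacon: Altitude, MapMatch, WheelEnc.
  MapMatch: Camera, Lidar
  Altitude: GPS, MapMatch
  WheelEnc: Altitude, Camera
Excluding nodes already adjacent to Beacon (Altitude, Camera, Lidar, MapMatch, WheelEnc), the co-parent-only contribution is {GPS}.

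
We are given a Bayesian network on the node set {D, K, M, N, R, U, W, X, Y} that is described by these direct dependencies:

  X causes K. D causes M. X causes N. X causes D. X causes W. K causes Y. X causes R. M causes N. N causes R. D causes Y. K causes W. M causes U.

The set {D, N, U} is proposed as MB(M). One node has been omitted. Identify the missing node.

X

The Markov blanket of a node is its parents, its children, and the other parents of its children.
Pa(M) = {D}.
Children of M: N, U.
Parents of each child, excluding M:
  N's other parent is X.
  U: no additional parents.
MB(M) = {D, N, U, X}.
Comparing with the claimed set, X is missing.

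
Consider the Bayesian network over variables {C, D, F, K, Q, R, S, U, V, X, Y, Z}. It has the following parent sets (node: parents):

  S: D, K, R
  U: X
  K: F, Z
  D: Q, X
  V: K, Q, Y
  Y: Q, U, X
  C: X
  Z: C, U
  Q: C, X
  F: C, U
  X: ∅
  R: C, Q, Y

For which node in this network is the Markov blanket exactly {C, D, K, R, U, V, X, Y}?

Q

The target node must have every member of {C, D, K, R, U, V, X, Y} as a parent, child, or co-parent, and no others.
Parents of Q: C, X; children: D, R, V, Y; co-parents: C, K, U, X, Y.
These exactly cover the given set, so the node is Q.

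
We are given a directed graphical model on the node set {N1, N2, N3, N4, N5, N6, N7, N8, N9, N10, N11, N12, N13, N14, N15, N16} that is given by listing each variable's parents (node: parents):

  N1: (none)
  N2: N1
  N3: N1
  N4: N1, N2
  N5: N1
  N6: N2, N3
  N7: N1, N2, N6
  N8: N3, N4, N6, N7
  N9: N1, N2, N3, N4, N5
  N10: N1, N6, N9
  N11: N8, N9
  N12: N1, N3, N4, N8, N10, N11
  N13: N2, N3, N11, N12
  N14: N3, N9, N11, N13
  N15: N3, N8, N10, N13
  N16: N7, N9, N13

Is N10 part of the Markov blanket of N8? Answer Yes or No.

N10 is a co-parent of N8: both are parents of N12, N15.
So N10 ∈ MB(N8).

Yes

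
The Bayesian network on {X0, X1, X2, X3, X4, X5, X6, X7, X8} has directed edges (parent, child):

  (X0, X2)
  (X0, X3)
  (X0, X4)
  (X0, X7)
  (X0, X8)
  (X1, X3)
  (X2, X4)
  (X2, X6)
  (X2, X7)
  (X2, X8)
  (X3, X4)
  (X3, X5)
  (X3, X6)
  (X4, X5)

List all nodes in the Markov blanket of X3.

{X0, X1, X2, X4, X5, X6}

Pa(X3) = {X0, X1}.
X3's children: X4, X5, X6.
Parents of each child, excluding X3:
  parents(X4) \ {X3} = {X0, X2}.
  parents(X5) \ {X3} = {X4}.
  X6 also has parent X2.
So the Markov blanket of X3 is {X0, X1, X2, X4, X5, X6}.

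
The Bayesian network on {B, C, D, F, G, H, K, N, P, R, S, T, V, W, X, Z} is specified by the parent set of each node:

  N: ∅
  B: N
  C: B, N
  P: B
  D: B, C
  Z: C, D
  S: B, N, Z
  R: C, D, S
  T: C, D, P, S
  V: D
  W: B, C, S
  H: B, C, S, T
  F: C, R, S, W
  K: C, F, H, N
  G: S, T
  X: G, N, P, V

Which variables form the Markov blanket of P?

{B, C, D, G, N, S, T, V, X}

P's parents: B.
P has children T, X.
Parents of each child, excluding P:
  parents(T) \ {P} = {C, D, S}.
  parents(X) \ {P} = {G, N, V}.
Union: {B} ∪ {T, X} ∪ {C, D, G, N, S, V} = {B, C, D, G, N, S, T, V, X}.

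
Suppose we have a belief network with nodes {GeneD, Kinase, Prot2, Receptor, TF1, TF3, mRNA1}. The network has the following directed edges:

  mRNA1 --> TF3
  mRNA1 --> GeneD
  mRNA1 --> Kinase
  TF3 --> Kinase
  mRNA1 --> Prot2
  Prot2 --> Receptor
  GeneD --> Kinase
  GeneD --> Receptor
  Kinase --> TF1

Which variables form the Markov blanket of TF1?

{Kinase}

TF1 has no children.
Pa(TF1) = {Kinase}.
With no children, TF1 has no spouses; the co-parent set is empty.
Taking the union gives {Kinase}.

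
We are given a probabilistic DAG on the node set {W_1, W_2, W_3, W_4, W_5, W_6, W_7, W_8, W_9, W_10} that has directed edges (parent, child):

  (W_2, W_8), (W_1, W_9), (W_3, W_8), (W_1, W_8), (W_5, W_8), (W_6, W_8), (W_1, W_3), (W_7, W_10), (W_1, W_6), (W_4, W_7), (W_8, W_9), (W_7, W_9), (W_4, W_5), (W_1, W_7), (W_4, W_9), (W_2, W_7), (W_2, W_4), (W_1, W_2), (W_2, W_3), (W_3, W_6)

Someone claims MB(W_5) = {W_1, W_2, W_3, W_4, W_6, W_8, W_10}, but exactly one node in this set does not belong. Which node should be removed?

W_10

The Markov blanket of a node is its parents, its children, and the other parents of its children.
W_5's parents: W_4.
Ch(W_5) = {W_8}.
Other parents of W_5's children:
  W_8: W_1, W_2, W_3, W_6
MB(W_5) = {W_1, W_2, W_3, W_4, W_6, W_8}.
W_10 is neither a parent, child, nor co-parent of W_5, so it does not belong.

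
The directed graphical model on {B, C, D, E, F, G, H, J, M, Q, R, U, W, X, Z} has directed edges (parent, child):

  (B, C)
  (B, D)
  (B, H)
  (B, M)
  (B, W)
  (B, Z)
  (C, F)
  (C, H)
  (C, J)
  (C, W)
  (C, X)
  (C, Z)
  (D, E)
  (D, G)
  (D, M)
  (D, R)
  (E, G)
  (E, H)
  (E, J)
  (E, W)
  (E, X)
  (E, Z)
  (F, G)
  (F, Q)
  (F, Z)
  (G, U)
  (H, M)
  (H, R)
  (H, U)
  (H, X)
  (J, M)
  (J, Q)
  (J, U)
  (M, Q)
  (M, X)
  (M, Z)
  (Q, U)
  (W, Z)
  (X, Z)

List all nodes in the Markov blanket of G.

{D, E, F, H, J, Q, U}

By definition, MB(G) is built from G's parents, G's children, and the co-parents of G.
Children of G: U.
G's parents: D, E, F.
Parents of each child, excluding G:
  U: H, J, Q
MB(G) = {D, E, F, H, J, Q, U}.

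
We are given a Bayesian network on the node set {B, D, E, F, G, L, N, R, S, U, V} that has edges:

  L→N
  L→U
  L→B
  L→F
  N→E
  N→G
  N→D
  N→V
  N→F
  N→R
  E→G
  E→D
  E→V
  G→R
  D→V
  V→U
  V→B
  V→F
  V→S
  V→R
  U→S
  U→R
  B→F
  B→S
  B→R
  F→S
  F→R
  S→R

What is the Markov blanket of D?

{E, N, V}

The Markov blanket of a node is its parents, its children, and the other parents of its children.
Pa(D) = {E, N}.
Children of D: V.
For each child, the remaining parents (spouses of D):
  V: E, N
So the Markov blanket of D is {E, N, V}.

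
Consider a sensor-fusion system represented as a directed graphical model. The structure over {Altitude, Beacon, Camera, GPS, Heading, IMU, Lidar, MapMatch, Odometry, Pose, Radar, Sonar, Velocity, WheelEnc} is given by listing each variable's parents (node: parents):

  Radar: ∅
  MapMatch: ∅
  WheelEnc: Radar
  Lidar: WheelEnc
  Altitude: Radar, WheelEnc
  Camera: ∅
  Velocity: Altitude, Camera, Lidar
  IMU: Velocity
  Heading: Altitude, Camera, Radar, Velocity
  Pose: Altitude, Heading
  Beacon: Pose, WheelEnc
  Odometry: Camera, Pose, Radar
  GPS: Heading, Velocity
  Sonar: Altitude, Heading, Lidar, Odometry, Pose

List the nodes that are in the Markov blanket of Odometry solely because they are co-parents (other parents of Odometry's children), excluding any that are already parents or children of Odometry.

{Altitude, Heading, Lidar}

Children of Odometry: Sonar.
  Sonar's other parents are Altitude, Heading, Lidar, Pose.
Excluding nodes already adjacent to Odometry (Camera, Pose, Radar, Sonar), the co-parent-only contribution is {Altitude, Heading, Lidar}.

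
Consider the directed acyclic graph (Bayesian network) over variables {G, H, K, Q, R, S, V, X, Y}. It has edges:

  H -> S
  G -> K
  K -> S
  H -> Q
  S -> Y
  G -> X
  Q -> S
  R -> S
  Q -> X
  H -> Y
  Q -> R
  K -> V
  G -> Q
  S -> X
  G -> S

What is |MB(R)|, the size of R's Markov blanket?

5

R's children: S.
Pa(R) = {Q}.
Co-parents of R (other parents of its children):
  S: G, H, K, Q
MB(R) = {G, H, K, Q, S}, which has 5 nodes.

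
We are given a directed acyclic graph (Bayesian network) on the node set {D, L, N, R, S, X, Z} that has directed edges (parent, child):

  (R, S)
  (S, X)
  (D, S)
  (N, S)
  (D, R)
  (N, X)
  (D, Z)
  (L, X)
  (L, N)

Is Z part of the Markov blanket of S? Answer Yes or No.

Parents of S: D, N, R.
Children of S: X.
Parents of each child, excluding S:
  X also has parents L, N.
MB(S) = {D, L, N, R, X}; Z is not in this set.

No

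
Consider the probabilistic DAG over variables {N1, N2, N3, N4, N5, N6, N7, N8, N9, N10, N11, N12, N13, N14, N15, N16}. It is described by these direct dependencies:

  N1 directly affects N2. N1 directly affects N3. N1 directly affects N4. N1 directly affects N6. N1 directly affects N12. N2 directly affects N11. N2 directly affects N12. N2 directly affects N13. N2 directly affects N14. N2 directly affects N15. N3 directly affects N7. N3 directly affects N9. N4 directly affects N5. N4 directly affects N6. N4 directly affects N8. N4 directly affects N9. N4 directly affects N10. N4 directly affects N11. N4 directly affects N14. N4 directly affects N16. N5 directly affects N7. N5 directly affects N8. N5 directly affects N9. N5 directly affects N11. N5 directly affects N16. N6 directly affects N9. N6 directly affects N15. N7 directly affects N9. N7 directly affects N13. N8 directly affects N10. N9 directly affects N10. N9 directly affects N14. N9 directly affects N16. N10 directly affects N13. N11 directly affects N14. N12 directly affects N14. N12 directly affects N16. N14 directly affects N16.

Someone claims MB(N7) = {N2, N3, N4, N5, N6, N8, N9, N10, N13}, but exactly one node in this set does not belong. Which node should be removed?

Parents of N7: N3, N5.
N7 has children N9, N13.
For each child, the remaining parents (spouses of N7):
  N9's other parents are N3, N4, N5, N6.
  N13's other parents are N2, N10.
MB(N7) = {N2, N3, N4, N5, N6, N9, N10, N13}.
N8 is neither a parent, child, nor co-parent of N7, so it does not belong.

N8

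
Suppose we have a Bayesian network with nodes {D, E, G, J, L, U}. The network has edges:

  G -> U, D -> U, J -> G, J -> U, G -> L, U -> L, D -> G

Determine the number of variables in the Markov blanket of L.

Parents of L: G, U.
L's children: none.
With no children, L has no spouses; the co-parent set is empty.
MB(L) = {G, U}, which has 2 nodes.

2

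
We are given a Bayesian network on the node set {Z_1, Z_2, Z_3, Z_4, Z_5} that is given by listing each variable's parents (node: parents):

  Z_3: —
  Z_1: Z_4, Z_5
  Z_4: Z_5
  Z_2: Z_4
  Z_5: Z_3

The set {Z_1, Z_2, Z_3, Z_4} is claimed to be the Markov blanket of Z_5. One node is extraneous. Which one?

Z_2

Pa(Z_5) = {Z_3}.
Z_5's children: Z_1, Z_4.
Co-parents of Z_5 (other parents of its children):
  Z_4: no additional parents.
  Z_1 also has parent Z_4.
MB(Z_5) = {Z_1, Z_3, Z_4}.
Z_2 is neither a parent, child, nor co-parent of Z_5, so it does not belong.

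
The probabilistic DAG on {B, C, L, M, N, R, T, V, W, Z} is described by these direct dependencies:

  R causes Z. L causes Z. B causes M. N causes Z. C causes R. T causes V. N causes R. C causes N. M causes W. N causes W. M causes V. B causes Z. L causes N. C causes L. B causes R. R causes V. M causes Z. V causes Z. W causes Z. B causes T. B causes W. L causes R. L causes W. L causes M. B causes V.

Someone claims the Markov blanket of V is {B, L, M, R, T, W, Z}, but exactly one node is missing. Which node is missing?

N

Recall MB(v) = parents ∪ children ∪ spouses, where spouses are the other parents of v's children.
V's children: Z.
V has parents B, M, R, T.
Co-parents of V (other parents of its children):
  parents(Z) \ {V} = {B, L, M, N, R, W}.
MB(V) = {B, L, M, N, R, T, W, Z}.
Comparing with the claimed set, N is missing.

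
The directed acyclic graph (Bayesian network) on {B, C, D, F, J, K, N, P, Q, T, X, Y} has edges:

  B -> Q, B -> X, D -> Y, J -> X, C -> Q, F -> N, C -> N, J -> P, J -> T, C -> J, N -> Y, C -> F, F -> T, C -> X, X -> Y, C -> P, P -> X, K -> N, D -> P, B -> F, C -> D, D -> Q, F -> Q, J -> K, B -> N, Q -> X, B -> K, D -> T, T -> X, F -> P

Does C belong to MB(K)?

Yes

C is a co-parent of K: both are parents of N.
So C ∈ MB(K).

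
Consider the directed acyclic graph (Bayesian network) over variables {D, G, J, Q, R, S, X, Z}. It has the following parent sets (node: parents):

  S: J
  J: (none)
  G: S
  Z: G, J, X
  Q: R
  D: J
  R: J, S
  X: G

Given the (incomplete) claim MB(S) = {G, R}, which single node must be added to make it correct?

S's children: G, R.
S has parent J.
Other parents of S's children:
  R also has parent J.
  G: no additional parents.
MB(S) = {G, J, R}.
Comparing with the claimed set, J is missing.

J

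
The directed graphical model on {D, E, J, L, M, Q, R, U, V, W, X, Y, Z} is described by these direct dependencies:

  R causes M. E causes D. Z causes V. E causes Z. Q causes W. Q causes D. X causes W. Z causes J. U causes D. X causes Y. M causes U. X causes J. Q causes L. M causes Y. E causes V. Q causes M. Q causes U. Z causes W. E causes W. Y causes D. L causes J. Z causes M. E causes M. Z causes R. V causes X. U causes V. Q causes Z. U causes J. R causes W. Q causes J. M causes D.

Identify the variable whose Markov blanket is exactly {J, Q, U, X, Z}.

L

The target node must have every member of {J, Q, U, X, Z} as a parent, child, or co-parent, and no others.
Parents of L: Q; children: J; co-parents: Q, U, X, Z.
These exactly cover the given set, so the node is L.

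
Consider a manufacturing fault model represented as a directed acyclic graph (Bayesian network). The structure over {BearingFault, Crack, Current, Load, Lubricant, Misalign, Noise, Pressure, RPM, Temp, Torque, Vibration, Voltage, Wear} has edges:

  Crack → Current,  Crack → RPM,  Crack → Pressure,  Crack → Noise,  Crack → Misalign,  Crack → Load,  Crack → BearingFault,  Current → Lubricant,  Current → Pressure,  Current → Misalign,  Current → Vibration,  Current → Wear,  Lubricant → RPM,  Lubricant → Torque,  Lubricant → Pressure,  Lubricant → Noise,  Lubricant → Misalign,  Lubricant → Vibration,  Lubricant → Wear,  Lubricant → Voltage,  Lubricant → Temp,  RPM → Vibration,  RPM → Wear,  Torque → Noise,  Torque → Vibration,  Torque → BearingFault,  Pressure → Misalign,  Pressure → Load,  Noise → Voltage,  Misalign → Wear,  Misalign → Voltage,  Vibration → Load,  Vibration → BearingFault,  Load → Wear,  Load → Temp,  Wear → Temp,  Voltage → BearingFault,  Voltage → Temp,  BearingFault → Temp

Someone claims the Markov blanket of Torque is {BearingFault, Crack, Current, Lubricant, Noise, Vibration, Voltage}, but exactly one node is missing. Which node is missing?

By definition, MB(Torque) is built from Torque's parents, Torque's children, and the co-parents of Torque.
Ch(Torque) = {BearingFault, Noise, Vibration}.
Torque's parents: Lubricant.
Other parents of Torque's children:
  Noise: Crack, Lubricant
  Vibration: Current, Lubricant, RPM
  BearingFault: Crack, Vibration, Voltage
MB(Torque) = {BearingFault, Crack, Current, Lubricant, Noise, RPM, Vibration, Voltage}.
Comparing with the claimed set, RPM is missing.

RPM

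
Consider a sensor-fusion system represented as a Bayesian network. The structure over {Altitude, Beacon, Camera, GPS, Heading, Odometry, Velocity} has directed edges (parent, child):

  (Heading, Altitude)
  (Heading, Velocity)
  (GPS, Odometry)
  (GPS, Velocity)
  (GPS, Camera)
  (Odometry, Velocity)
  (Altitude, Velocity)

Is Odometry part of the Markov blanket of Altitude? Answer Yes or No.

Yes

Odometry is a co-parent of Altitude: both are parents of Velocity.
So Odometry ∈ MB(Altitude).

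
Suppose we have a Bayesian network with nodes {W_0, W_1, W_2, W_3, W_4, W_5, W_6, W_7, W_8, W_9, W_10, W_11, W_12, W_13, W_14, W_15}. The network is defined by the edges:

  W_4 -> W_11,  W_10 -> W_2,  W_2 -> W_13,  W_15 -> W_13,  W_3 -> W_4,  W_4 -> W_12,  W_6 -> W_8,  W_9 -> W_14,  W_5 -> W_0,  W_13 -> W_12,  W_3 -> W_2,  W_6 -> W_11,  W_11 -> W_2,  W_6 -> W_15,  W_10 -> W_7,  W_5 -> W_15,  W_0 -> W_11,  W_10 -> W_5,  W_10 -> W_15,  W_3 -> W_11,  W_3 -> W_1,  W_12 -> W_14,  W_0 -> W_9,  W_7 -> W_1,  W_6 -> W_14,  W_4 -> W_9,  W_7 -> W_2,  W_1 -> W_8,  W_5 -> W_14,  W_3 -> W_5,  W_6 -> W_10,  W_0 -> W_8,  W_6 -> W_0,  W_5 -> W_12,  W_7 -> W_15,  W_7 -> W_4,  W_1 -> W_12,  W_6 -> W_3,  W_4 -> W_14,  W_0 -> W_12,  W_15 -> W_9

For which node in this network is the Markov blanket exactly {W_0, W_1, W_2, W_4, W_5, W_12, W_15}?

The target node must have every member of {W_0, W_1, W_2, W_4, W_5, W_12, W_15} as a parent, child, or co-parent, and no others.
Parents of W_13: W_2, W_15; children: W_12; co-parents: W_0, W_1, W_4, W_5.
These exactly cover the given set, so the node is W_13.

W_13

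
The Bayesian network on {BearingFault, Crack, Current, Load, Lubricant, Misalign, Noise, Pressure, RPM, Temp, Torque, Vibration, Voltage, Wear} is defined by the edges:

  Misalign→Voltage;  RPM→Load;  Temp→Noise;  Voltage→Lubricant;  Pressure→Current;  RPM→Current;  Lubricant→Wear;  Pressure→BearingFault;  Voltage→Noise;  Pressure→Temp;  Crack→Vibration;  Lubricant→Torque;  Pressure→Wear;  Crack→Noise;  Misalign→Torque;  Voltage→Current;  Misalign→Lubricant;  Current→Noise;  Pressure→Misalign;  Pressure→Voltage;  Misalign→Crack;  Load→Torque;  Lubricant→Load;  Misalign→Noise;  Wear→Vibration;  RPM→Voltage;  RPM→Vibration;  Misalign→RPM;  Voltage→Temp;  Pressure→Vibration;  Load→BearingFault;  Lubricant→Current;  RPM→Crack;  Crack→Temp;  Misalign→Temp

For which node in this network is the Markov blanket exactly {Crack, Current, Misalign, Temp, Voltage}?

Noise

The target node must have every member of {Crack, Current, Misalign, Temp, Voltage} as a parent, child, or co-parent, and no others.
Parents of Noise: Crack, Current, Misalign, Temp, Voltage; children: none; co-parents: none.
These exactly cover the given set, so the node is Noise.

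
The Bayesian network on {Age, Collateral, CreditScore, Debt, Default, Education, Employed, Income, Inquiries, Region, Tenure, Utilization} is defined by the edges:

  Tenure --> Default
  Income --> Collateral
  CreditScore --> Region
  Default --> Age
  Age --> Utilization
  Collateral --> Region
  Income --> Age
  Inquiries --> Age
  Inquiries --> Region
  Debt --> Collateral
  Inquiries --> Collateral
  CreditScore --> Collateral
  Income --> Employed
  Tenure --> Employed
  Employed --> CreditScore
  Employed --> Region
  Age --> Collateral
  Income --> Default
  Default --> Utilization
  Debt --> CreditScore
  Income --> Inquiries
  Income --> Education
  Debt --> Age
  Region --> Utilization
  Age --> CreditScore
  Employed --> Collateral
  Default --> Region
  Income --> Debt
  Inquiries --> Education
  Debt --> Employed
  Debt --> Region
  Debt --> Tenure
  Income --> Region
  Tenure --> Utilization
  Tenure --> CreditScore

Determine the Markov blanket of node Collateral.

{Age, CreditScore, Debt, Default, Employed, Income, Inquiries, Region}

Collateral has parents Age, CreditScore, Debt, Employed, Income, Inquiries.
Children of Collateral: Region.
Other parents of Collateral's children:
  Region: CreditScore, Debt, Default, Employed, Income, Inquiries
Union: {Age, CreditScore, Debt, Employed, Income, Inquiries} ∪ {Region} ∪ {CreditScore, Debt, Default, Employed, Income, Inquiries} = {Age, CreditScore, Debt, Default, Employed, Income, Inquiries, Region}.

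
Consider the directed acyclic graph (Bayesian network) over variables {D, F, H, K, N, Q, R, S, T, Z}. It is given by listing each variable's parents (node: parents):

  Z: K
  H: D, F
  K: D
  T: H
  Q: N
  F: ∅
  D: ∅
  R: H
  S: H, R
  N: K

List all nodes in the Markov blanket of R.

{H, S}

The Markov blanket of a node is its parents, its children, and the other parents of its children.
R has child S.
R has parent H.
For each child, the remaining parents (spouses of R):
  parents(S) \ {R} = {H}.
Taking the union gives {H, S}.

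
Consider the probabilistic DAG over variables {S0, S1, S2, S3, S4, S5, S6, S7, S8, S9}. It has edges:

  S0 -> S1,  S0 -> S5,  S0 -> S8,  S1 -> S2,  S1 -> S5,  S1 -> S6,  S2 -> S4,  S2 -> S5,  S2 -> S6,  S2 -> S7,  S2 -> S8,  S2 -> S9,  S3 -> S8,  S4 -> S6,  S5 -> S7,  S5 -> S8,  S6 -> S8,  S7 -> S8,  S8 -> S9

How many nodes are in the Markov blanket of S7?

S7 has parents S2, S5.
S7 has child S8.
Parents of each child, excluding S7:
  S8's other parents are S0, S2, S3, S5, S6.
MB(S7) = {S0, S2, S3, S5, S6, S8}, which has 6 nodes.

6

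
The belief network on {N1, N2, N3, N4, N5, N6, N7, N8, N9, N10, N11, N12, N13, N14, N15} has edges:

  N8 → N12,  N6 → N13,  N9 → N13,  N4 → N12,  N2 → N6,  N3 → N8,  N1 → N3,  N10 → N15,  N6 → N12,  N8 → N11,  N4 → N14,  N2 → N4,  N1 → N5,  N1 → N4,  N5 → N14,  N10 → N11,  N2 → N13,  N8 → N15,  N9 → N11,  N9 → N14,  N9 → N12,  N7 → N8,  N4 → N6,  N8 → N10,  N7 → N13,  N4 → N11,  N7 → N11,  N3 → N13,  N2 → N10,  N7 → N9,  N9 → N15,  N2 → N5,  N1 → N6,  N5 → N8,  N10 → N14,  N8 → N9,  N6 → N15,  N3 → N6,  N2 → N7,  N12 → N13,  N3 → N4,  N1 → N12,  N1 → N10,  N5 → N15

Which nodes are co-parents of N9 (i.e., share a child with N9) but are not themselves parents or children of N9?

{N1, N2, N3, N4, N5, N6, N10}

Children of N9: N11, N12, N13, N14, N15.
  N11 also has parents N4, N7, N8, N10.
  parents(N12) \ {N9} = {N1, N4, N6, N8}.
  N13 also has parents N2, N3, N6, N7, N12.
  N14's other parents are N4, N5, N10.
  N15 also has parents N5, N6, N8, N10.
Excluding nodes already adjacent to N9 (N7, N8, N11, N12, N13, N14, N15), the co-parent-only contribution is {N1, N2, N3, N4, N5, N6, N10}.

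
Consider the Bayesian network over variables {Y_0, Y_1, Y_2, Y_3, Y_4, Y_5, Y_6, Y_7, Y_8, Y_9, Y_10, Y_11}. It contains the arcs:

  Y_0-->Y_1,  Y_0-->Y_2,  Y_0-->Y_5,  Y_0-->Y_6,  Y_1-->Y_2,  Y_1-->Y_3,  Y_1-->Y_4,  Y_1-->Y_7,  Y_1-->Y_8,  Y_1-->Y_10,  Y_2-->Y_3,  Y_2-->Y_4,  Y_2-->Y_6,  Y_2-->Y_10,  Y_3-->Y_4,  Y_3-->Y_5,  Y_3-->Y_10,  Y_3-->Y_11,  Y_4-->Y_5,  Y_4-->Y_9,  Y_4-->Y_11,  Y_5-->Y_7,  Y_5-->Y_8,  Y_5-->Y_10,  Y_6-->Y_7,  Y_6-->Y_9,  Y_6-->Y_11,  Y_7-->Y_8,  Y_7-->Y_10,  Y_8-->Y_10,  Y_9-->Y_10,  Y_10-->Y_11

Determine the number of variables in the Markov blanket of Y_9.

Ch(Y_9) = {Y_10}.
Parents of Y_9: Y_4, Y_6.
Co-parents of Y_9 (other parents of its children):
  parents(Y_10) \ {Y_9} = {Y_1, Y_2, Y_3, Y_5, Y_7, Y_8}.
MB(Y_9) = {Y_1, Y_2, Y_3, Y_4, Y_5, Y_6, Y_7, Y_8, Y_10}, which has 9 nodes.

9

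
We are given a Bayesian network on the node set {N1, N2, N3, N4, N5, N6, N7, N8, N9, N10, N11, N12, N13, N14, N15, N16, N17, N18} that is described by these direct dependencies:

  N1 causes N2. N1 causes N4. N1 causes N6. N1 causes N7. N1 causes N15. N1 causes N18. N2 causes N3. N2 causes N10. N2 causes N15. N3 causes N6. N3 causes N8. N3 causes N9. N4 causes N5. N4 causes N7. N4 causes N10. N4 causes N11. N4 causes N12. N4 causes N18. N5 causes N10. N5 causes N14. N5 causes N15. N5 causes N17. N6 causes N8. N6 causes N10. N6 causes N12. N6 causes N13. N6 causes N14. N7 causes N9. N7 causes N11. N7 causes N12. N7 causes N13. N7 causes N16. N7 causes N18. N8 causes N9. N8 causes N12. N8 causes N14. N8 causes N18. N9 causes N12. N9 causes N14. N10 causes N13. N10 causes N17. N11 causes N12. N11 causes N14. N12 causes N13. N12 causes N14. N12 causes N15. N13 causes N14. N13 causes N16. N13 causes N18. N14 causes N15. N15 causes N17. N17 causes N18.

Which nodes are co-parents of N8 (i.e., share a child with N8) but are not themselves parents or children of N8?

{N1, N4, N5, N7, N11, N13, N17}

Children of N8: N9, N12, N14, N18.
  N9's other parents are N3, N7.
  N12's other parents are N4, N6, N7, N9, N11.
  parents(N14) \ {N8} = {N5, N6, N9, N11, N12, N13}.
  parents(N18) \ {N8} = {N1, N4, N7, N13, N17}.
Excluding nodes already adjacent to N8 (N3, N6, N9, N12, N14, N18), the co-parent-only contribution is {N1, N4, N5, N7, N11, N13, N17}.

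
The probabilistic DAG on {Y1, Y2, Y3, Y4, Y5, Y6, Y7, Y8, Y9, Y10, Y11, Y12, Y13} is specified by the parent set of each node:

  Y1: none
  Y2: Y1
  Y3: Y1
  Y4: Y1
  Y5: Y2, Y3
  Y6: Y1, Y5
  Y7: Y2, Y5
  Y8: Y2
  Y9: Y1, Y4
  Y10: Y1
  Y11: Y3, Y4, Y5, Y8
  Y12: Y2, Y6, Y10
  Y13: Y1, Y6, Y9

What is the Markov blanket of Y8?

{Y2, Y3, Y4, Y5, Y11}

Y8's children: Y11.
Y8's parents: Y2.
Co-parents of Y8 (other parents of its children):
  Y11 also has parents Y3, Y4, Y5.
Union: {Y2} ∪ {Y11} ∪ {Y3, Y4, Y5} = {Y2, Y3, Y4, Y5, Y11}.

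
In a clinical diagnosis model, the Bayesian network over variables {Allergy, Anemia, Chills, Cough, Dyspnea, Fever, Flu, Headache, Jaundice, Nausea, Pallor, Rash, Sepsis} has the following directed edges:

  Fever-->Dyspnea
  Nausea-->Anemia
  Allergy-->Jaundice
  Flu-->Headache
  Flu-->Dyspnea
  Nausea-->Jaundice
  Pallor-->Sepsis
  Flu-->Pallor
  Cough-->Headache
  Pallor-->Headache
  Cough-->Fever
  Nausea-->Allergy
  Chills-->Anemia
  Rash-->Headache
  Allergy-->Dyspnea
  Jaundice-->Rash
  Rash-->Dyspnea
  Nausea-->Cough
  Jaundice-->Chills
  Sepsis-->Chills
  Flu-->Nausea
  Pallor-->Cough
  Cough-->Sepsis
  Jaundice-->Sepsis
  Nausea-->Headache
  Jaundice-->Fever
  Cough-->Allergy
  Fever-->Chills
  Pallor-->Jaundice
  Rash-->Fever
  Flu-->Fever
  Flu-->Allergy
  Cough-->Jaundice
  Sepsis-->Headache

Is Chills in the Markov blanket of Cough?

No

Cough's children: Allergy, Fever, Headache, Jaundice, Sepsis.
Pa(Cough) = {Nausea, Pallor}.
Parents of each child, excluding Cough:
  parents(Allergy) \ {Cough} = {Flu, Nausea}.
  parents(Jaundice) \ {Cough} = {Allergy, Nausea, Pallor}.
  Sepsis's other parents are Jaundice, Pallor.
  Fever's other parents are Flu, Jaundice, Rash.
  parents(Headache) \ {Cough} = {Flu, Nausea, Pallor, Rash, Sepsis}.
MB(Cough) = {Allergy, Fever, Flu, Headache, Jaundice, Nausea, Pallor, Rash, Sepsis}; Chills is not in this set.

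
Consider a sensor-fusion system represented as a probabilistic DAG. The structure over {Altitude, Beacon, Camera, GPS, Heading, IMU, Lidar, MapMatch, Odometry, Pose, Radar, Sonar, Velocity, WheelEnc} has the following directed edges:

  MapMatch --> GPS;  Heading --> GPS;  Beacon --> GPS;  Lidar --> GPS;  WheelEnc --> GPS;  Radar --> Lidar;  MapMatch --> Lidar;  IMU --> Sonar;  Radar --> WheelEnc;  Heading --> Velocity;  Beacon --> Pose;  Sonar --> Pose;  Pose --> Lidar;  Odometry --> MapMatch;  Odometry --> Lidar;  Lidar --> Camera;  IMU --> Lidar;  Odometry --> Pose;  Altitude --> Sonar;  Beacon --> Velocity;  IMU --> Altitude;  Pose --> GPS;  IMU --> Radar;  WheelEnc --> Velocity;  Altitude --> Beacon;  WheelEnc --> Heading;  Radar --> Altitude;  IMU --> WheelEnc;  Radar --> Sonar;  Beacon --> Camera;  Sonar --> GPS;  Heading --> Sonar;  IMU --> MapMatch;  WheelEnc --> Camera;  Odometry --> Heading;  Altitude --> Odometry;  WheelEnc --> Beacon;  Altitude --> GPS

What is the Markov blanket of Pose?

{Altitude, Beacon, GPS, Heading, IMU, Lidar, MapMatch, Odometry, Radar, Sonar, WheelEnc}

Pa(Pose) = {Beacon, Odometry, Sonar}.
Pose's children: GPS, Lidar.
Co-parents of Pose (other parents of its children):
  Lidar also has parents IMU, MapMatch, Odometry, Radar.
  GPS also has parents Altitude, Beacon, Heading, Lidar, MapMatch, Sonar, WheelEnc.
So the Markov blanket of Pose is {Altitude, Beacon, GPS, Heading, IMU, Lidar, MapMatch, Odometry, Radar, Sonar, WheelEnc}.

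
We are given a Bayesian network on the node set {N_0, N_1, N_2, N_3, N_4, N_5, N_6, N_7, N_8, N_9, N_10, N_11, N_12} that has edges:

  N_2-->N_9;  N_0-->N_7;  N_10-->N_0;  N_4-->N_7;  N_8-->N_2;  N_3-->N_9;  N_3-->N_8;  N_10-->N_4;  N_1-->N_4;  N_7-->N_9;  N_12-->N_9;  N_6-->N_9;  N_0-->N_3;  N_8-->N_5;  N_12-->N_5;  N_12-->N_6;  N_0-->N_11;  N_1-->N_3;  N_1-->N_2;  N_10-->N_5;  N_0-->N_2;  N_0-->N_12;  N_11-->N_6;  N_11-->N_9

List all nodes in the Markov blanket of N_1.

Recall MB(v) = parents ∪ children ∪ spouses, where spouses are the other parents of v's children.
N_1's parents: none.
N_1's children: N_2, N_3, N_4.
Parents of each child, excluding N_1:
  N_3: N_0
  N_4: N_10
  N_2: N_0, N_8
So the Markov blanket of N_1 is {N_0, N_2, N_3, N_4, N_8, N_10}.

{N_0, N_2, N_3, N_4, N_8, N_10}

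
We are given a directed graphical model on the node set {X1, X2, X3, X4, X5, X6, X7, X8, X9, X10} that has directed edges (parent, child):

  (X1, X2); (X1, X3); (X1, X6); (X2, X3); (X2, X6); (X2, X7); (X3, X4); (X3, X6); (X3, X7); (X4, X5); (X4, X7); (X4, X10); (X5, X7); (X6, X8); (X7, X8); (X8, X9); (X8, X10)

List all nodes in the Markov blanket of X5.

{X2, X3, X4, X7}

X5's parents: X4.
X5 has child X7.
Co-parents of X5 (other parents of its children):
  X7's other parents are X2, X3, X4.
Taking the union gives {X2, X3, X4, X7}.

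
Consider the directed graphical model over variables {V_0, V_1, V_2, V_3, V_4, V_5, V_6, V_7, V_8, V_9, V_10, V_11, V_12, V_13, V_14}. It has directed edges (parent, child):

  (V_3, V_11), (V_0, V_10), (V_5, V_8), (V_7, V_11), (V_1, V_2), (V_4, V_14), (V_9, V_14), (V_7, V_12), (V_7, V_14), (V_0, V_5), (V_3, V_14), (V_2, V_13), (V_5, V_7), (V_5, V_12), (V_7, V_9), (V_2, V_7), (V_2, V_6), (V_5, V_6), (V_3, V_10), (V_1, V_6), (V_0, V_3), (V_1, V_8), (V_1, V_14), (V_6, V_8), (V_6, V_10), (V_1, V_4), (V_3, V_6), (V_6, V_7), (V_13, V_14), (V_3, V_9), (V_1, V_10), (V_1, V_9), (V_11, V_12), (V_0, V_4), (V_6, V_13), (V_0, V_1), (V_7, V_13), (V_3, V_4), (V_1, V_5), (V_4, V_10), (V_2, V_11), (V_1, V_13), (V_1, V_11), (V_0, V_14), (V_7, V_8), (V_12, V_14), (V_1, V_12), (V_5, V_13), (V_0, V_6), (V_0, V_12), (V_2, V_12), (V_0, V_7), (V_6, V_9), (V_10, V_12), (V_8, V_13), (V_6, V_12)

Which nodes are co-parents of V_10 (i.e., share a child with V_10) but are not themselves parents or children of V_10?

{V_2, V_5, V_7, V_11}

Children of V_10: V_12.
  V_12 also has parents V_0, V_1, V_2, V_5, V_6, V_7, V_11.
Excluding nodes already adjacent to V_10 (V_0, V_1, V_3, V_4, V_6, V_12), the co-parent-only contribution is {V_2, V_5, V_7, V_11}.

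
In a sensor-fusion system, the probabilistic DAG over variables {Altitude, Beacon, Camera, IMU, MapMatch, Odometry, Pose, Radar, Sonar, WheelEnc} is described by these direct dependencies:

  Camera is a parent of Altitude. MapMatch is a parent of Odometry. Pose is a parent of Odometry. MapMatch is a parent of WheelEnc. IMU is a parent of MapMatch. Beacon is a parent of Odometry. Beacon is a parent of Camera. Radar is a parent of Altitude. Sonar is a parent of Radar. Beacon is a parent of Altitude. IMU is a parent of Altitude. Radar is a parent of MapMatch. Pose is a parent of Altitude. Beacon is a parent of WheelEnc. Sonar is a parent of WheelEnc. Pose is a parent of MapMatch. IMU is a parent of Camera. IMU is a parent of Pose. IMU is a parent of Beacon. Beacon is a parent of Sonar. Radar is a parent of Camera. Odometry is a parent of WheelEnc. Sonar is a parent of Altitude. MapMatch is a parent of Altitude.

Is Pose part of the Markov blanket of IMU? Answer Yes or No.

Yes

Pose is a child of IMU.
So Pose ∈ MB(IMU).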